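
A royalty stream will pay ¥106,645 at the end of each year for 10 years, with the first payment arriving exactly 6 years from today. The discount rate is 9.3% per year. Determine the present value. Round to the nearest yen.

¥433,014

Ordinary annuity of 10 payments, first payment at period 6.
Periodic rate r = 0.093 per year.
The ordinary-annuity PV formula values the stream one period before the first payment (period 5); discount that back 5 periods:
PV₀ = 106,645 × [1 − (1+r)^−10] / r × (1+r)^−5 = ¥433,014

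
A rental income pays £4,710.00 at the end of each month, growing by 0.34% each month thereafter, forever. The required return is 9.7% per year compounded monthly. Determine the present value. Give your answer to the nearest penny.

Periodic rate r = 0.097/12 per month.
Growing perpetuity (Gordon): PV = PMT₁ / (r − g) = 4,710 / (r − 0.0034) = £1,005,693.95.

£1,005,693.95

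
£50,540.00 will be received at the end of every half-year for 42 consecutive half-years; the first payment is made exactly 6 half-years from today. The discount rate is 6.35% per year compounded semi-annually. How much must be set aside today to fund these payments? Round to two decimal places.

Ordinary annuity of 42 payments, first payment at period 6.
Periodic rate r = 0.0635/2 per half-year; n is counted in half-years.
The ordinary-annuity PV formula values the stream one period before the first payment (period 5); discount that back 5 periods:
PV₀ = 50,540 × [1 − (1+r)^−42] / r × (1+r)^−5 = £995,158.95

£995,158.95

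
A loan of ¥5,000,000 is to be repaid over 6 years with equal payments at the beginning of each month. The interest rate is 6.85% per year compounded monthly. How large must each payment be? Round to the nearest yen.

Level annuity due; solve PV = PMT × [(1 − (1+r)^−n)/r] × (1+r) for PMT.
Periodic rate r = 0.0685/12 per month; n is counted in months.
With n = 72: PMT = 5,000,000 / ([(1 − (1+r)^−n)/r] × (1+r)) = ¥84,404

¥84,404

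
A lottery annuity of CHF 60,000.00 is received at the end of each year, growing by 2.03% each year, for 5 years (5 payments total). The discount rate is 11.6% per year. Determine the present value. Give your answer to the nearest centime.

Periodic rate r = 0.116 per year.
Growing ordinary annuity: PV = PMT₁ × [1 − ((1+g)/(1+r))^n] / (r − g) = 60,000 × [1 − ((1+0.0203)/(1+r))^5] / (r − 0.0203) = CHF 226,500.51.

CHF 226,500.51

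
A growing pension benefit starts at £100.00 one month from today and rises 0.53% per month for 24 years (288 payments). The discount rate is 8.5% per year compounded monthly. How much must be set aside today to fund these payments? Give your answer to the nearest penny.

£22,416.92

Periodic rate r = 0.085/12 per month; n is counted in months.
Growing ordinary annuity: PV = PMT₁ × [1 − ((1+g)/(1+r))^n] / (r − g) = 100 × [1 − ((1+0.0053)/(1+r))^288] / (r − 0.0053) = £22,416.92.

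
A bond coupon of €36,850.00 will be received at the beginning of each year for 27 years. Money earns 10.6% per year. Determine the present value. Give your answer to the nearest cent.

This is an annuity due: 27 payments of €36,850.00 at the beginning of each year.
Periodic rate r = 0.106 per year.
PV = PMT × [(1 − (1+r)^−n)/r] × (1+r) = 36,850 × [1 − (1+r)^−27] / r × (1+r) = €359,169.49

€359,169.49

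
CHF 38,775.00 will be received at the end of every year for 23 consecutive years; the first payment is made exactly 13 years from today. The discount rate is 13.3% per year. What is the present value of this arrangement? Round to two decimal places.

Ordinary annuity of 23 payments, first payment at period 13.
Periodic rate r = 0.133 per year.
The ordinary-annuity PV formula values the stream one period before the first payment (period 12); discount that back 12 periods:
PV₀ = 38,775 × [1 − (1+r)^−23] / r × (1+r)^−12 = CHF 61,467.19

CHF 61,467.19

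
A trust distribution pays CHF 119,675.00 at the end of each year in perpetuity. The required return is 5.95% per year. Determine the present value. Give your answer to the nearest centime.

CHF 2,011,344.54

Periodic rate r = 0.0595 per year.
Level perpetuity: PV = PMT / r = 119,675 / (0.0595) = CHF 2,011,344.54.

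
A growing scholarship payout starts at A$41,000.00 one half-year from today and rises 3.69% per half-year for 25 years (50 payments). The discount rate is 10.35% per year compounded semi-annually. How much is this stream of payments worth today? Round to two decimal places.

A$1,404,894.67

Periodic rate r = 0.1035/2 per half-year; n is counted in half-years.
Growing ordinary annuity: PV = PMT₁ × [1 − ((1+g)/(1+r))^n] / (r − g) = 41,000 × [1 − ((1+0.0369)/(1+r))^50] / (r − 0.0369) = A$1,404,894.67.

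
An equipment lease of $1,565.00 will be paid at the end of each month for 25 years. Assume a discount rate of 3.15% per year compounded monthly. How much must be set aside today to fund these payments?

$324,655.22

This is an ordinary annuity: 300 payments of $1,565.00 at the end of each month.
Periodic rate r = 0.0315/12 per month; n is counted in months.
PV = PMT × [(1 − (1+r)^−n)/r] = 1,565 × [1 − (1+r)^−300] / r = $324,655.22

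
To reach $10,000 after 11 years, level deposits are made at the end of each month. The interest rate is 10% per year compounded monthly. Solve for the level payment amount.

$41.87

Level ordinary annuity; solve FV = PMT × [((1+r)^n − 1)/r] for PMT.
Periodic rate r = 0.1/12 per month; n is counted in months.
With n = 132: PMT = 10,000 / ([((1+r)^n − 1)/r]) = $41.87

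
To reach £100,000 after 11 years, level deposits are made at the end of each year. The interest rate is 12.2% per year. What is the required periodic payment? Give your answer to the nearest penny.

Level ordinary annuity; solve FV = PMT × [((1+r)^n − 1)/r] for PMT.
Periodic rate r = 0.122 per year.
With n = 11: PMT = 100,000 / ([((1+r)^n − 1)/r]) = £4,789.02

£4,789.02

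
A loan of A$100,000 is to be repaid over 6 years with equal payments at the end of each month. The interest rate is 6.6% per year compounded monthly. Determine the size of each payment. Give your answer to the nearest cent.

A$1,685.76

Level ordinary annuity; solve PV = PMT × [(1 − (1+r)^−n)/r] for PMT.
Periodic rate r = 0.066/12 per month; n is counted in months.
With n = 72: PMT = 100,000 / ([(1 − (1+r)^−n)/r]) = A$1,685.76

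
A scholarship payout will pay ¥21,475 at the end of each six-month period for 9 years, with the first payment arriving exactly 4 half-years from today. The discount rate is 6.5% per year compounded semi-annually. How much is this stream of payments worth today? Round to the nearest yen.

Ordinary annuity of 18 payments, first payment at period 4.
Periodic rate r = 0.065/2 per half-year; n is counted in half-years.
The ordinary-annuity PV formula values the stream one period before the first payment (period 3); discount that back 3 periods:
PV₀ = 21,475 × [1 − (1+r)^−18] / r × (1+r)^−3 = ¥262,750

¥262,750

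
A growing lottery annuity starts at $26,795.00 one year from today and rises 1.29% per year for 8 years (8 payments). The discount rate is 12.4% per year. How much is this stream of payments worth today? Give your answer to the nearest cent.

Periodic rate r = 0.124 per year.
Growing ordinary annuity: PV = PMT₁ × [1 − ((1+g)/(1+r))^n] / (r − g) = 26,795 × [1 − ((1+0.0129)/(1+r))^8] / (r − 0.0129) = $136,287.26.

$136,287.26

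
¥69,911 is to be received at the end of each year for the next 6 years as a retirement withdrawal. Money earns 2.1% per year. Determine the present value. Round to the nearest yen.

¥390,283

This is an ordinary annuity: 6 payments of ¥69,911 at the end of each year.
Periodic rate r = 0.021 per year.
PV = PMT × [(1 − (1+r)^−n)/r] = 69,911 × [1 − (1+r)^−6] / r = ¥390,283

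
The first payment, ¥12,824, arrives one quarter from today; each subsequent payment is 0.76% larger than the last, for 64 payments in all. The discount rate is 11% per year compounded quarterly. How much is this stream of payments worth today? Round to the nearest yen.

Periodic rate r = 0.11/4 per quarter; n is counted in quarters.
Growing ordinary annuity: PV = PMT₁ × [1 − ((1+g)/(1+r))^n] / (r − g) = 12,824 × [1 − ((1+0.0076)/(1+r))^64] / (r − 0.0076) = ¥460,101.

¥460,101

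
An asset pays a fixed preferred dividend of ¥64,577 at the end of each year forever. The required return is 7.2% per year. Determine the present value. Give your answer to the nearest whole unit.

Periodic rate r = 0.072 per year.
Level perpetuity: PV = PMT / r = 64,577 / (0.072) = ¥896,903.

¥896,903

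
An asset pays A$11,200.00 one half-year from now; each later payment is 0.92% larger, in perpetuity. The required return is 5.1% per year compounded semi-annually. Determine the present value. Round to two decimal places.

A$687,116.56

Periodic rate r = 0.051/2 per half-year.
Growing perpetuity (Gordon): PV = PMT₁ / (r − g) = 11,200 / (r − 0.0092) = A$687,116.56.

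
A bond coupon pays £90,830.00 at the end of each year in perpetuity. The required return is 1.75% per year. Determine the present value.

£5,190,285.71

Periodic rate r = 0.0175 per year.
Level perpetuity: PV = PMT / r = 90,830 / (0.0175) = £5,190,285.71.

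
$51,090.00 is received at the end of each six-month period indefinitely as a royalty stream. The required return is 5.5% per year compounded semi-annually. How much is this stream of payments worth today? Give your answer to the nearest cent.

Periodic rate r = 0.055/2 per half-year.
Level perpetuity: PV = PMT / r = 51,090 / (0.055/2) = $1,857,818.18.

$1,857,818.18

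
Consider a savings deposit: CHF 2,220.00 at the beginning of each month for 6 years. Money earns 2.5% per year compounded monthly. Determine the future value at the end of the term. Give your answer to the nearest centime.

This is an annuity due: 72 deposits of CHF 2,220.00 at the beginning of each month.
Periodic rate r = 0.025/12 per month; n is counted in months.
FV = PMT × [((1+r)^n − 1)/r] × (1+r) = 2,220 × [(1+r)^72 − 1] / r × (1+r) = CHF 172,616.28

CHF 172,616.28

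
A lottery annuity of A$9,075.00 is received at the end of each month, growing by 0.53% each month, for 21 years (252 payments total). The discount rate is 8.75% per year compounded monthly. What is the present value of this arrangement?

Periodic rate r = 0.0875/12 per month; n is counted in months.
Growing ordinary annuity: PV = PMT₁ × [1 − ((1+g)/(1+r))^n] / (r − g) = 9,075 × [1 − ((1+0.0053)/(1+r))^252] / (r − 0.0053) = A$1,789,408.39.

A$1,789,408.39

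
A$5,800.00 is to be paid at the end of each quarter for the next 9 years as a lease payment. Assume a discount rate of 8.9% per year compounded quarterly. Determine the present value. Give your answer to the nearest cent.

A$142,630.76

This is an ordinary annuity: 36 payments of A$5,800.00 at the end of each quarter.
Periodic rate r = 0.089/4 per quarter; n is counted in quarters.
PV = PMT × [(1 − (1+r)^−n)/r] = 5,800 × [1 − (1+r)^−36] / r = A$142,630.76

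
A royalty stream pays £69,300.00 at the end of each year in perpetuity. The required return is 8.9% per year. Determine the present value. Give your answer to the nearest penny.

Periodic rate r = 0.089 per year.
Level perpetuity: PV = PMT / r = 69,300 / (0.089) = £778,651.69.

£778,651.69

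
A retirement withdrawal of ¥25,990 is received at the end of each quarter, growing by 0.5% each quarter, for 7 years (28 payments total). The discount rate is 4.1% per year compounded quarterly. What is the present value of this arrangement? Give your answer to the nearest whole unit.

¥672,005

Periodic rate r = 0.041/4 per quarter; n is counted in quarters.
Growing ordinary annuity: PV = PMT₁ × [1 − ((1+g)/(1+r))^n] / (r − g) = 25,990 × [1 − ((1+0.005)/(1+r))^28] / (r − 0.005) = ¥672,005.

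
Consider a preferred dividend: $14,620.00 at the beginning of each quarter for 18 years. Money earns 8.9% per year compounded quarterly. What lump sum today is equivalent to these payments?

$533,958.08

This is an annuity due: 72 payments of $14,620.00 at the beginning of each quarter.
Periodic rate r = 0.089/4 per quarter; n is counted in quarters.
PV = PMT × [(1 − (1+r)^−n)/r] × (1+r) = 14,620 × [1 − (1+r)^−72] / r × (1+r) = $533,958.08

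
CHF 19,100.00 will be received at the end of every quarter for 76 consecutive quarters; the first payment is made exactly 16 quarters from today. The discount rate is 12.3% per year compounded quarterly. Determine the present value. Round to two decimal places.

Ordinary annuity of 76 payments, first payment at period 16.
Periodic rate r = 0.123/4 per quarter; n is counted in quarters.
The ordinary-annuity PV formula values the stream one period before the first payment (period 15); discount that back 15 periods:
PV₀ = 19,100 × [1 − (1+r)^−76] / r × (1+r)^−15 = CHF 354,888.69

CHF 354,888.69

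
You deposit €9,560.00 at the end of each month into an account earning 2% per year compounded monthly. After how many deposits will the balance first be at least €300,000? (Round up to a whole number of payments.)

Periodic rate r = 0.02/12 per month; n is counted in months.
Ordinary annuity FV: 300,000 = 9,560 × [((1+r)^n − 1)/r].
(1+r)^n = 1 + 300,000 × r / 9,560, so n = ln(1 + 300,000·r/9,560) / ln(1+r) = 30.61.
Round up to a whole number of payments: n = 31.

31 payments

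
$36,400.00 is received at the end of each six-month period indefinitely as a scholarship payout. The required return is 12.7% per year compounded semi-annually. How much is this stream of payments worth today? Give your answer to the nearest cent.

$573,228.35

Periodic rate r = 0.127/2 per half-year.
Level perpetuity: PV = PMT / r = 36,400 / (0.127/2) = $573,228.35.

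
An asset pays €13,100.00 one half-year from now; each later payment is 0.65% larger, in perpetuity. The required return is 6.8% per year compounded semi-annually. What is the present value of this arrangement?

Periodic rate r = 0.068/2 per half-year.
Growing perpetuity (Gordon): PV = PMT₁ / (r − g) = 13,100 / (r − 0.0065) = €476,363.64.

€476,363.64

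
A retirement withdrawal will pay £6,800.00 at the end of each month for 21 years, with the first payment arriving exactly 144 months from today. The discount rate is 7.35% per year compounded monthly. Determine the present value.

Ordinary annuity of 252 payments, first payment at period 144.
Periodic rate r = 0.0735/12 per month; n is counted in months.
The ordinary-annuity PV formula values the stream one period before the first payment (period 143); discount that back 143 periods:
PV₀ = 6,800 × [1 − (1+r)^−252] / r × (1+r)^−143 = £364,119.57

£364,119.57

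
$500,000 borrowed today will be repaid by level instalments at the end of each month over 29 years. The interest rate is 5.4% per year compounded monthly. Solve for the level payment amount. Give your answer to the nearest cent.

Level ordinary annuity; solve PV = PMT × [(1 − (1+r)^−n)/r] for PMT.
Periodic rate r = 0.054/12 per month; n is counted in months.
With n = 348: PMT = 500,000 / ([(1 − (1+r)^−n)/r]) = $2,846.71

$2,846.71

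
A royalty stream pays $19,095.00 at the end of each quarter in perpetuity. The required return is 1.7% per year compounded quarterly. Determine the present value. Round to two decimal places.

$4,492,941.18

Periodic rate r = 0.017/4 per quarter.
Level perpetuity: PV = PMT / r = 19,095 / (0.017/4) = $4,492,941.18.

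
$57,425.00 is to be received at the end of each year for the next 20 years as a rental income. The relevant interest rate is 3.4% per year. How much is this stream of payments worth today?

$823,581.71

This is an ordinary annuity: 20 payments of $57,425.00 at the end of each year.
Periodic rate r = 0.034 per year.
PV = PMT × [(1 − (1+r)^−n)/r] = 57,425 × [1 − (1+r)^−20] / r = $823,581.71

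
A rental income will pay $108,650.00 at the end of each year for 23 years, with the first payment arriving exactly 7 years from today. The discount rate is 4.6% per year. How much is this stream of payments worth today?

Ordinary annuity of 23 payments, first payment at period 7.
Periodic rate r = 0.046 per year.
The ordinary-annuity PV formula values the stream one period before the first payment (period 6); discount that back 6 periods:
PV₀ = 108,650 × [1 − (1+r)^−23] / r × (1+r)^−6 = $1,162,364.69

$1,162,364.69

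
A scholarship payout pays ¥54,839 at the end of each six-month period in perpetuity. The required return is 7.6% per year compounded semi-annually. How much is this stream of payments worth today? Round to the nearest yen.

¥1,443,132

Periodic rate r = 0.076/2 per half-year.
Level perpetuity: PV = PMT / r = 54,839 / (0.076/2) = ¥1,443,132.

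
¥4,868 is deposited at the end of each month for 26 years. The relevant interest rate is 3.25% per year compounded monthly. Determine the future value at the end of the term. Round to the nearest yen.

This is an ordinary annuity: 312 deposits of ¥4,868 at the end of each month.
Periodic rate r = 0.0325/12 per month; n is counted in months.
FV = PMT × [((1+r)^n − 1)/r] = 4,868 × [(1+r)^312 − 1] / r = ¥2,382,151

¥2,382,151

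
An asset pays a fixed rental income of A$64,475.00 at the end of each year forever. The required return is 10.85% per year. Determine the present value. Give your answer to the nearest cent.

A$594,239.63

Periodic rate r = 0.1085 per year.
Level perpetuity: PV = PMT / r = 64,475 / (0.1085) = A$594,239.63.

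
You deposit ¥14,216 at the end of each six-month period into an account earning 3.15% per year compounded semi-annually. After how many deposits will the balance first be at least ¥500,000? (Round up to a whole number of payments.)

29 payments

Periodic rate r = 0.0315/2 per half-year; n is counted in half-years.
Ordinary annuity FV: 500,000 = 14,216 × [((1+r)^n − 1)/r].
(1+r)^n = 1 + 500,000 × r / 14,216, so n = ln(1 + 500,000·r/14,216) / ln(1+r) = 28.21.
Round up to a whole number of payments: n = 29.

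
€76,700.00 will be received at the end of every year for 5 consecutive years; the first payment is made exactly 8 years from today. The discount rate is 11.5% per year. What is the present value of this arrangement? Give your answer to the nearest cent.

Ordinary annuity of 5 payments, first payment at period 8.
Periodic rate r = 0.115 per year.
The ordinary-annuity PV formula values the stream one period before the first payment (period 7); discount that back 7 periods:
PV₀ = 76,700 × [1 − (1+r)^−5] / r × (1+r)^−7 = €130,662.10

€130,662.10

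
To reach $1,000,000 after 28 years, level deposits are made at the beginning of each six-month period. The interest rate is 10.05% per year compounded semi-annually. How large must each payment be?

$3,283.03

Level annuity due; solve FV = PMT × [((1+r)^n − 1)/r] × (1+r) for PMT.
Periodic rate r = 0.1005/2 per half-year; n is counted in half-years.
With n = 56: PMT = 1,000,000 / ([((1+r)^n − 1)/r] × (1+r)) = $3,283.03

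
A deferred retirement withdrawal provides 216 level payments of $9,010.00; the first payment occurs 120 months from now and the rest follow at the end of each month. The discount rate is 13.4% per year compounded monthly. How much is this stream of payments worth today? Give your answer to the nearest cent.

$195,674.37

Ordinary annuity of 216 payments, first payment at period 120.
Periodic rate r = 0.134/12 per month; n is counted in months.
The ordinary-annuity PV formula values the stream one period before the first payment (period 119); discount that back 119 periods:
PV₀ = 9,010 × [1 − (1+r)^−216] / r × (1+r)^−119 = $195,674.37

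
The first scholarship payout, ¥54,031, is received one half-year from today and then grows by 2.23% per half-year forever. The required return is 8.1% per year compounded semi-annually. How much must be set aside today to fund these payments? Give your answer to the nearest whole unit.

Periodic rate r = 0.081/2 per half-year.
Growing perpetuity (Gordon): PV = PMT₁ / (r − g) = 54,031 / (r − 0.0223) = ¥2,968,736.

¥2,968,736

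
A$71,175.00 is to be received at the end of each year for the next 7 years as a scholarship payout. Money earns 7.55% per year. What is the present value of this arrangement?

A$376,335.61

This is an ordinary annuity: 7 payments of A$71,175.00 at the end of each year.
Periodic rate r = 0.0755 per year.
PV = PMT × [(1 − (1+r)^−n)/r] = 71,175 × [1 − (1+r)^−7] / r = A$376,335.61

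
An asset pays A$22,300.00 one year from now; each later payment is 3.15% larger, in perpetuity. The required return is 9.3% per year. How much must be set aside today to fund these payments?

A$362,601.63

Periodic rate r = 0.093 per year.
Growing perpetuity (Gordon): PV = PMT₁ / (r − g) = 22,300 / (r − 0.0315) = A$362,601.63.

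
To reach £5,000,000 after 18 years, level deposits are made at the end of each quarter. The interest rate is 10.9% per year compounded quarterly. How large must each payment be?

£22,979.51

Level ordinary annuity; solve FV = PMT × [((1+r)^n − 1)/r] for PMT.
Periodic rate r = 0.109/4 per quarter; n is counted in quarters.
With n = 72: PMT = 5,000,000 / ([((1+r)^n − 1)/r]) = £22,979.51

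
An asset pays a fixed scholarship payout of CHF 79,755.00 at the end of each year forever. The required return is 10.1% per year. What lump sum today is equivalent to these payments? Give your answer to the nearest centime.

Periodic rate r = 0.101 per year.
Level perpetuity: PV = PMT / r = 79,755 / (0.101) = CHF 789,653.47.

CHF 789,653.47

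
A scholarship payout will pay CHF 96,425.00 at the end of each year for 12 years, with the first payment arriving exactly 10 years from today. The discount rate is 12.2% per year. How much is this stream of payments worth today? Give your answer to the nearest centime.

CHF 210,008.93

Ordinary annuity of 12 payments, first payment at period 10.
Periodic rate r = 0.122 per year.
The ordinary-annuity PV formula values the stream one period before the first payment (period 9); discount that back 9 periods:
PV₀ = 96,425 × [1 − (1+r)^−12] / r × (1+r)^−9 = CHF 210,008.93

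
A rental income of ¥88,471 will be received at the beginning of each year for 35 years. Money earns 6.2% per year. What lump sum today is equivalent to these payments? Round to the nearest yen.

¥1,330,846

This is an annuity due: 35 payments of ¥88,471 at the beginning of each year.
Periodic rate r = 0.062 per year.
PV = PMT × [(1 − (1+r)^−n)/r] × (1+r) = 88,471 × [1 − (1+r)^−35] / r × (1+r) = ¥1,330,846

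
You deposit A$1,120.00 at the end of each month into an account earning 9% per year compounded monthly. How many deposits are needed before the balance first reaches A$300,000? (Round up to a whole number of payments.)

Periodic rate r = 0.09/12 per month; n is counted in months.
Ordinary annuity FV: 300,000 = 1,120 × [((1+r)^n − 1)/r].
(1+r)^n = 1 + 300,000 × r / 1,120, so n = ln(1 + 300,000·r/1,120) / ln(1+r) = 147.43.
Round up to a whole number of payments: n = 148.

148 payments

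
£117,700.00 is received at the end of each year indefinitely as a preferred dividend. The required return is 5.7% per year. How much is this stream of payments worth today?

Periodic rate r = 0.057 per year.
Level perpetuity: PV = PMT / r = 117,700 / (0.057) = £2,064,912.28.

£2,064,912.28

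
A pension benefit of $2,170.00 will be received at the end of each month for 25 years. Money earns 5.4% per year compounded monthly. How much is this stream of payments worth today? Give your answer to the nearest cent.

This is an ordinary annuity: 300 payments of $2,170.00 at the end of each month.
Periodic rate r = 0.054/12 per month; n is counted in months.
PV = PMT × [(1 − (1+r)^−n)/r] = 2,170 × [1 − (1+r)^−300] / r = $356,831.65

$356,831.65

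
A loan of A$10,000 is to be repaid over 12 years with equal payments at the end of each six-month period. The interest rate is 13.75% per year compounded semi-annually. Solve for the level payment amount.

Level ordinary annuity; solve PV = PMT × [(1 − (1+r)^−n)/r] for PMT.
Periodic rate r = 0.1375/2 per half-year; n is counted in half-years.
With n = 24: PMT = 10,000 / ([(1 − (1+r)^−n)/r]) = A$862.35

A$862.35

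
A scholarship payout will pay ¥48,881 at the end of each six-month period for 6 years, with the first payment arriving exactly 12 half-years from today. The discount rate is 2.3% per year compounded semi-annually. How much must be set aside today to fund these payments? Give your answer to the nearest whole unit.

¥480,570

Ordinary annuity of 12 payments, first payment at period 12.
Periodic rate r = 0.023/2 per half-year; n is counted in half-years.
The ordinary-annuity PV formula values the stream one period before the first payment (period 11); discount that back 11 periods:
PV₀ = 48,881 × [1 − (1+r)^−12] / r × (1+r)^−11 = ¥480,570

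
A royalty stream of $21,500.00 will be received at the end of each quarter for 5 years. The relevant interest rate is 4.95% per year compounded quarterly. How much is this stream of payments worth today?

$378,856.94

This is an ordinary annuity: 20 payments of $21,500.00 at the end of each quarter.
Periodic rate r = 0.0495/4 per quarter; n is counted in quarters.
PV = PMT × [(1 − (1+r)^−n)/r] = 21,500 × [1 − (1+r)^−20] / r = $378,856.94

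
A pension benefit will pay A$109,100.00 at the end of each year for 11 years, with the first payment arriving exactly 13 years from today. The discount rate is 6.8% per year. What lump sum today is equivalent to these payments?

Ordinary annuity of 11 payments, first payment at period 13.
Periodic rate r = 0.068 per year.
The ordinary-annuity PV formula values the stream one period before the first payment (period 12); discount that back 12 periods:
PV₀ = 109,100 × [1 − (1+r)^−11] / r × (1+r)^−12 = A$375,225.26

A$375,225.26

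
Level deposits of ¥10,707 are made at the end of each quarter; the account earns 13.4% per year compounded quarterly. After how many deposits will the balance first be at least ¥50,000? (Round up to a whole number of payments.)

5 payments

Periodic rate r = 0.134/4 per quarter; n is counted in quarters.
Ordinary annuity FV: 50,000 = 10,707 × [((1+r)^n − 1)/r].
(1+r)^n = 1 + 50,000 × r / 10,707, so n = ln(1 + 50,000·r/10,707) / ln(1+r) = 4.41.
Round up to a whole number of payments: n = 5.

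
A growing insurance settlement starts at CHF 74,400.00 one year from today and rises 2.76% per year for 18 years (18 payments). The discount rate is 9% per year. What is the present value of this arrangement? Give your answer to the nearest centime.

Periodic rate r = 0.09 per year.
Growing ordinary annuity: PV = PMT₁ × [1 − ((1+g)/(1+r))^n] / (r − g) = 74,400 × [1 − ((1+0.0276)/(1+r))^18] / (r − 0.0276) = CHF 779,692.61.

CHF 779,692.61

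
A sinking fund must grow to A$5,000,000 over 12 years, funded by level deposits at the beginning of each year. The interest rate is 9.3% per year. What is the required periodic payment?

A$223,093.44

Level annuity due; solve FV = PMT × [((1+r)^n − 1)/r] × (1+r) for PMT.
Periodic rate r = 0.093 per year.
With n = 12: PMT = 5,000,000 / ([((1+r)^n − 1)/r] × (1+r)) = A$223,093.44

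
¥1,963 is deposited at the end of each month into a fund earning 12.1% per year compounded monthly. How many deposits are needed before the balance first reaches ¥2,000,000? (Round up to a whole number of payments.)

242 payments

Periodic rate r = 0.121/12 per month; n is counted in months.
Ordinary annuity FV: 2,000,000 = 1,963 × [((1+r)^n − 1)/r].
(1+r)^n = 1 + 2,000,000 × r / 1,963, so n = ln(1 + 2,000,000·r/1,963) / ln(1+r) = 241.45.
Round up to a whole number of payments: n = 242.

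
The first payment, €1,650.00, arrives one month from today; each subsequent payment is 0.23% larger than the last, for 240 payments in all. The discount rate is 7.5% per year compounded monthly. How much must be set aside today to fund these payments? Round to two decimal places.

€255,193.69

Periodic rate r = 0.075/12 per month; n is counted in months.
Growing ordinary annuity: PV = PMT₁ × [1 − ((1+g)/(1+r))^n] / (r − g) = 1,650 × [1 − ((1+0.0023)/(1+r))^240] / (r − 0.0023) = €255,193.69.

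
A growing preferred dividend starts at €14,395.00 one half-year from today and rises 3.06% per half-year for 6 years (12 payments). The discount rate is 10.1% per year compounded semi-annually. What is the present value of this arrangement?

Periodic rate r = 0.101/2 per half-year; n is counted in half-years.
Growing ordinary annuity: PV = PMT₁ × [1 − ((1+g)/(1+r))^n] / (r − g) = 14,395 × [1 − ((1+0.0306)/(1+r))^12] / (r − 0.0306) = €148,340.72.

€148,340.72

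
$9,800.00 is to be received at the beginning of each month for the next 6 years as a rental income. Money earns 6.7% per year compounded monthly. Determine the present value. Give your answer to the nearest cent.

$582,935.95

This is an annuity due: 72 payments of $9,800.00 at the beginning of each month.
Periodic rate r = 0.067/12 per month; n is counted in months.
PV = PMT × [(1 − (1+r)^−n)/r] × (1+r) = 9,800 × [1 − (1+r)^−72] / r × (1+r) = $582,935.95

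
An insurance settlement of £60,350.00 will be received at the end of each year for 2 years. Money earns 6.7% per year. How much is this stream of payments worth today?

£109,569.31

This is an ordinary annuity: 2 payments of £60,350.00 at the end of each year.
Periodic rate r = 0.067 per year.
PV = PMT × [(1 − (1+r)^−n)/r] = 60,350 × [1 − (1+r)^−2] / r = £109,569.31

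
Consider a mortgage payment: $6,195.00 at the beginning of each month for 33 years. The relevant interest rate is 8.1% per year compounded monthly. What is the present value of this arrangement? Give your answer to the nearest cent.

This is an annuity due: 396 payments of $6,195.00 at the beginning of each month.
Periodic rate r = 0.081/12 per month; n is counted in months.
PV = PMT × [(1 − (1+r)^−n)/r] × (1+r) = 6,195 × [1 − (1+r)^−396] / r × (1+r) = $859,601.75

$859,601.75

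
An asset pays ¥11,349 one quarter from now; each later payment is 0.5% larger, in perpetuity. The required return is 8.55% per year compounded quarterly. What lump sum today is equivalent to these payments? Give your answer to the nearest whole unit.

¥693,069

Periodic rate r = 0.0855/4 per quarter.
Growing perpetuity (Gordon): PV = PMT₁ / (r − g) = 11,349 / (r − 0.005) = ¥693,069.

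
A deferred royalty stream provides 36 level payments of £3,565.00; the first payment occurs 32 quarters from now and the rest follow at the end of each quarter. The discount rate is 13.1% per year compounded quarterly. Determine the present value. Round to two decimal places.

£27,521.18

Ordinary annuity of 36 payments, first payment at period 32.
Periodic rate r = 0.131/4 per quarter; n is counted in quarters.
The ordinary-annuity PV formula values the stream one period before the first payment (period 31); discount that back 31 periods:
PV₀ = 3,565 × [1 − (1+r)^−36] / r × (1+r)^−31 = £27,521.18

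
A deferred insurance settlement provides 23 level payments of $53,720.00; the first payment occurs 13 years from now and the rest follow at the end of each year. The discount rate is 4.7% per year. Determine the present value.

$429,649.01

Ordinary annuity of 23 payments, first payment at period 13.
Periodic rate r = 0.047 per year.
The ordinary-annuity PV formula values the stream one period before the first payment (period 12); discount that back 12 periods:
PV₀ = 53,720 × [1 − (1+r)^−23] / r × (1+r)^−12 = $429,649.01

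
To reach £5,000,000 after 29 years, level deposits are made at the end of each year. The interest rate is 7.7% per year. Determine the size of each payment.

Level ordinary annuity; solve FV = PMT × [((1+r)^n − 1)/r] for PMT.
Periodic rate r = 0.077 per year.
With n = 29: PMT = 5,000,000 / ([((1+r)^n − 1)/r]) = £50,689.99

£50,689.99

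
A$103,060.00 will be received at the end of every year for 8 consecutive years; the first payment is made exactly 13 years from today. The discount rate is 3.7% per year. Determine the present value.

Ordinary annuity of 8 payments, first payment at period 13.
Periodic rate r = 0.037 per year.
The ordinary-annuity PV formula values the stream one period before the first payment (period 12); discount that back 12 periods:
PV₀ = 103,060 × [1 − (1+r)^−8] / r × (1+r)^−12 = A$454,291.29

A$454,291.29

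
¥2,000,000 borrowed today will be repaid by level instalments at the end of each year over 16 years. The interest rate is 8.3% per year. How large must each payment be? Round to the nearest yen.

Level ordinary annuity; solve PV = PMT × [(1 − (1+r)^−n)/r] for PMT.
Periodic rate r = 0.083 per year.
With n = 16: PMT = 2,000,000 / ([(1 − (1+r)^−n)/r]) = ¥230,306

¥230,306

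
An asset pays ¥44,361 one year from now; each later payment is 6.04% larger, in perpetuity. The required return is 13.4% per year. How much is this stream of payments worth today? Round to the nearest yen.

Periodic rate r = 0.134 per year.
Growing perpetuity (Gordon): PV = PMT₁ / (r − g) = 44,361 / (r − 0.0604) = ¥602,731.

¥602,731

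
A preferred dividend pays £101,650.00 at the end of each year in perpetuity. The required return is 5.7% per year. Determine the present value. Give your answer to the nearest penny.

£1,783,333.33

Periodic rate r = 0.057 per year.
Level perpetuity: PV = PMT / r = 101,650 / (0.057) = £1,783,333.33.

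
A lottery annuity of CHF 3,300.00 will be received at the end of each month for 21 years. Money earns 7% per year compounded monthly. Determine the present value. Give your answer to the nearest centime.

CHF 435,085.44

This is an ordinary annuity: 252 payments of CHF 3,300.00 at the end of each month.
Periodic rate r = 0.07/12 per month; n is counted in months.
PV = PMT × [(1 − (1+r)^−n)/r] = 3,300 × [1 − (1+r)^−252] / r = CHF 435,085.44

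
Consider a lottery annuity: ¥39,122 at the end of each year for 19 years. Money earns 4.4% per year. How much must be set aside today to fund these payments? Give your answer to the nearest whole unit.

This is an ordinary annuity: 19 payments of ¥39,122 at the end of each year.
Periodic rate r = 0.044 per year.
PV = PMT × [(1 − (1+r)^−n)/r] = 39,122 × [1 − (1+r)^−19] / r = ¥496,800

¥496,800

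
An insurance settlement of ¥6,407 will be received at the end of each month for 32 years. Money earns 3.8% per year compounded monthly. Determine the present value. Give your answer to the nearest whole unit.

This is an ordinary annuity: 384 payments of ¥6,407 at the end of each month.
Periodic rate r = 0.038/12 per month; n is counted in months.
PV = PMT × [(1 − (1+r)^−n)/r] = 6,407 × [1 − (1+r)^−384] / r = ¥1,422,387

¥1,422,387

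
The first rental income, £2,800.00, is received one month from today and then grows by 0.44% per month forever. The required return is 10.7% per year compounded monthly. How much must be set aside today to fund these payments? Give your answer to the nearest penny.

Periodic rate r = 0.107/12 per month.
Growing perpetuity (Gordon): PV = PMT₁ / (r − g) = 2,800 / (r − 0.0044) = £619,926.20.

£619,926.20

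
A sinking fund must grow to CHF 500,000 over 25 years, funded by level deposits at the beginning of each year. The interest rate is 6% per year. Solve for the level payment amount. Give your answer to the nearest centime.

Level annuity due; solve FV = PMT × [((1+r)^n − 1)/r] × (1+r) for PMT.
Periodic rate r = 0.06 per year.
With n = 25: PMT = 500,000 / ([((1+r)^n − 1)/r] × (1+r)) = CHF 8,597.51

CHF 8,597.51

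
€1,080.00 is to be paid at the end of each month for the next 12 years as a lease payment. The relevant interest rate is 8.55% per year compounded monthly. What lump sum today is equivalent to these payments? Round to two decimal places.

€97,049.31

This is an ordinary annuity: 144 payments of €1,080.00 at the end of each month.
Periodic rate r = 0.0855/12 per month; n is counted in months.
PV = PMT × [(1 − (1+r)^−n)/r] = 1,080 × [1 − (1+r)^−144] / r = €97,049.31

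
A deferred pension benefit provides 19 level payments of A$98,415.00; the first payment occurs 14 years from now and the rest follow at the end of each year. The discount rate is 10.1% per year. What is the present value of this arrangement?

Ordinary annuity of 19 payments, first payment at period 14.
Periodic rate r = 0.101 per year.
The ordinary-annuity PV formula values the stream one period before the first payment (period 13); discount that back 13 periods:
PV₀ = 98,415 × [1 − (1+r)^−19] / r × (1+r)^−13 = A$234,108.51

A$234,108.51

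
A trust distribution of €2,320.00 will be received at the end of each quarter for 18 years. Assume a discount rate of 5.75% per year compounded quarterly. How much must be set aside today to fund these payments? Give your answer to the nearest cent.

This is an ordinary annuity: 72 payments of €2,320.00 at the end of each quarter.
Periodic rate r = 0.0575/4 per quarter; n is counted in quarters.
PV = PMT × [(1 − (1+r)^−n)/r] = 2,320 × [1 − (1+r)^−72] / r = €103,636.85

€103,636.85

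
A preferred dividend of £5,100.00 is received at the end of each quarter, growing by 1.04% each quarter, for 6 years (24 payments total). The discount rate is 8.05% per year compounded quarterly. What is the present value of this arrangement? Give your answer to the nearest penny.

£107,706.45

Periodic rate r = 0.0805/4 per quarter; n is counted in quarters.
Growing ordinary annuity: PV = PMT₁ × [1 − ((1+g)/(1+r))^n] / (r − g) = 5,100 × [1 − ((1+0.0104)/(1+r))^24] / (r − 0.0104) = £107,706.45.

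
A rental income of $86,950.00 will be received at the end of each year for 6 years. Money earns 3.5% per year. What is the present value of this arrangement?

This is an ordinary annuity: 6 payments of $86,950.00 at the end of each year.
Periodic rate r = 0.035 per year.
PV = PMT × [(1 − (1+r)^−n)/r] = 86,950 × [1 − (1+r)^−6] / r = $463,317.69

$463,317.69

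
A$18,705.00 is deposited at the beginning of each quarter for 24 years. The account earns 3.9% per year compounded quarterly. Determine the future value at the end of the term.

This is an annuity due: 96 deposits of A$18,705.00 at the beginning of each quarter.
Periodic rate r = 0.039/4 per quarter; n is counted in quarters.
FV = PMT × [((1+r)^n − 1)/r] × (1+r) = 18,705 × [(1+r)^96 − 1] / r × (1+r) = A$2,979,805.01

A$2,979,805.01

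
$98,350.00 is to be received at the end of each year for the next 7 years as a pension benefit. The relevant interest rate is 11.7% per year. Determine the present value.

This is an ordinary annuity: 7 payments of $98,350.00 at the end of each year.
Periodic rate r = 0.117 per year.
PV = PMT × [(1 − (1+r)^−n)/r] = 98,350 × [1 − (1+r)^−7] / r = $453,147.73

$453,147.73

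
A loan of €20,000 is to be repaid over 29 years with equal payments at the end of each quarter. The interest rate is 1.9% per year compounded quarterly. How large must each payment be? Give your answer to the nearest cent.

Level ordinary annuity; solve PV = PMT × [(1 − (1+r)^−n)/r] for PMT.
Periodic rate r = 0.019/4 per quarter; n is counted in quarters.
With n = 116: PMT = 20,000 / ([(1 − (1+r)^−n)/r]) = €224.65

€224.65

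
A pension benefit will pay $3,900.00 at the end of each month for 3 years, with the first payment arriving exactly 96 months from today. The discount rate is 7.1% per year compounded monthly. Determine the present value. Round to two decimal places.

$72,010.34

Ordinary annuity of 36 payments, first payment at period 96.
Periodic rate r = 0.071/12 per month; n is counted in months.
The ordinary-annuity PV formula values the stream one period before the first payment (period 95); discount that back 95 periods:
PV₀ = 3,900 × [1 − (1+r)^−36] / r × (1+r)^−95 = $72,010.34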